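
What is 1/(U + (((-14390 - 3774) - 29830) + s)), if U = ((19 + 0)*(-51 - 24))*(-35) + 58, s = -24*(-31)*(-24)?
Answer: -1/15917 ≈ -6.2826e-5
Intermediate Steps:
s = -17856 (s = 744*(-24) = -17856)
U = 49933 (U = (19*(-75))*(-35) + 58 = -1425*(-35) + 58 = 49875 + 58 = 49933)
1/(U + (((-14390 - 3774) - 29830) + s)) = 1/(49933 + (((-14390 - 3774) - 29830) - 17856)) = 1/(49933 + ((-18164 - 29830) - 17856)) = 1/(49933 + (-47994 - 17856)) = 1/(49933 - 65850) = 1/(-15917) = -1/15917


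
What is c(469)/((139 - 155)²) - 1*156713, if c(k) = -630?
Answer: -20059579/128 ≈ -1.5672e+5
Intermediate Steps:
c(469)/((139 - 155)²) - 1*156713 = -630/(139 - 155)² - 1*156713 = -630/((-16)²) - 156713 = -630/256 - 156713 = -630*1/256 - 156713 = -315/128 - 156713 = -20059579/128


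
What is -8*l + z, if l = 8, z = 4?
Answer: -60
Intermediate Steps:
-8*l + z = -8*8 + 4 = -64 + 4 = -60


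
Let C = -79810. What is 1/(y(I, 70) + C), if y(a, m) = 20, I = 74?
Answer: -1/79790 ≈ -1.2533e-5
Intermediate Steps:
1/(y(I, 70) + C) = 1/(20 - 79810) = 1/(-79790) = -1/79790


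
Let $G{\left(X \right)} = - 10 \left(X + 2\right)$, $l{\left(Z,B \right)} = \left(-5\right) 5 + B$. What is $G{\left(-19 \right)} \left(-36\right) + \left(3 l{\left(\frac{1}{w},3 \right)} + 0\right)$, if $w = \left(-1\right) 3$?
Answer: $-6186$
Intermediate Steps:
$w = -3$
$l{\left(Z,B \right)} = -25 + B$
$G{\left(X \right)} = -20 - 10 X$ ($G{\left(X \right)} = - 10 \left(2 + X\right) = -20 - 10 X$)
$G{\left(-19 \right)} \left(-36\right) + \left(3 l{\left(\frac{1}{w},3 \right)} + 0\right) = \left(-20 - -190\right) \left(-36\right) + \left(3 \left(-25 + 3\right) + 0\right) = \left(-20 + 190\right) \left(-36\right) + \left(3 \left(-22\right) + 0\right) = 170 \left(-36\right) + \left(-66 + 0\right) = -6120 - 66 = -6186$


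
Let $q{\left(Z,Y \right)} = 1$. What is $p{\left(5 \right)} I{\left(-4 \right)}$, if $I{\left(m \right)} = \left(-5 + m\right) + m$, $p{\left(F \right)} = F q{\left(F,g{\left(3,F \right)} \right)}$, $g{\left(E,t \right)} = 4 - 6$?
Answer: $-65$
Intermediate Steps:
$g{\left(E,t \right)} = -2$ ($g{\left(E,t \right)} = 4 - 6 = -2$)
$p{\left(F \right)} = F$ ($p{\left(F \right)} = F 1 = F$)
$I{\left(m \right)} = -5 + 2 m$
$p{\left(5 \right)} I{\left(-4 \right)} = 5 \left(-5 + 2 \left(-4\right)\right) = 5 \left(-5 - 8\right) = 5 \left(-13\right) = -65$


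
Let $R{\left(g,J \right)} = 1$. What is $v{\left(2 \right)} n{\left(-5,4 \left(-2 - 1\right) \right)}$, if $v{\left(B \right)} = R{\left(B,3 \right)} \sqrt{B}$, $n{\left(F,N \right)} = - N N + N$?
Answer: $- 156 \sqrt{2} \approx -220.62$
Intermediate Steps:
$n{\left(F,N \right)} = N - N^{2}$ ($n{\left(F,N \right)} = - N^{2} + N = N - N^{2}$)
$v{\left(B \right)} = \sqrt{B}$ ($v{\left(B \right)} = 1 \sqrt{B} = \sqrt{B}$)
$v{\left(2 \right)} n{\left(-5,4 \left(-2 - 1\right) \right)} = \sqrt{2} \cdot 4 \left(-2 - 1\right) \left(1 - 4 \left(-2 - 1\right)\right) = \sqrt{2} \cdot 4 \left(-3\right) \left(1 - 4 \left(-3\right)\right) = \sqrt{2} \left(- 12 \left(1 - -12\right)\right) = \sqrt{2} \left(- 12 \left(1 + 12\right)\right) = \sqrt{2} \left(\left(-12\right) 13\right) = \sqrt{2} \left(-156\right) = - 156 \sqrt{2}$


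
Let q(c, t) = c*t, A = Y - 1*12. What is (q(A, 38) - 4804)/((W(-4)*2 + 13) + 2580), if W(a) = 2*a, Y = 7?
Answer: -4994/2577 ≈ -1.9379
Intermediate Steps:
A = -5 (A = 7 - 1*12 = 7 - 12 = -5)
(q(A, 38) - 4804)/((W(-4)*2 + 13) + 2580) = (-5*38 - 4804)/(((2*(-4))*2 + 13) + 2580) = (-190 - 4804)/((-8*2 + 13) + 2580) = -4994/((-16 + 13) + 2580) = -4994/(-3 + 2580) = -4994/2577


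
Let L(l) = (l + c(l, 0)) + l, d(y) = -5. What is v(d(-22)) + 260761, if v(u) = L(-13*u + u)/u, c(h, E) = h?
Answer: 260725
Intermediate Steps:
L(l) = 3*l (L(l) = (l + l) + l = 2*l + l = 3*l)
v(u) = -36 (v(u) = (3*(-13*u + u))/u = (3*(-12*u))/u = (-36*u)/u = -36)
v(d(-22)) + 260761 = -36 + 260761 = 260725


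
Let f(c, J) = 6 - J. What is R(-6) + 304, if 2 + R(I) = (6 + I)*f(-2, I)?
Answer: 302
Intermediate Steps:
R(I) = -2 + (6 + I)*(6 - I)
R(-6) + 304 = (34 - 1*(-6)**2) + 304 = (34 - 1*36) + 304 = (34 - 36) + 304 = -2 + 304 = 302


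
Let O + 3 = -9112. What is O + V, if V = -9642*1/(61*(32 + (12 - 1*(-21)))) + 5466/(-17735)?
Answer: -128230573037/14063855 ≈ -9117.7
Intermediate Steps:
O = -9115 (O = -3 - 9112 = -9115)
V = -38534712/14063855 (V = -9642*1/(61*(32 + (12 + 21))) + 5466*(-1/17735) = -9642*1/(61*(32 + 33)) - 5466/17735 = -9642/(61*65) - 5466/17735 = -9642/3965 - 5466/17735 = -38534712/14063855 ≈ -2.7400)
O + V = -9115 - 38534712/14063855 = -128230573037/14063855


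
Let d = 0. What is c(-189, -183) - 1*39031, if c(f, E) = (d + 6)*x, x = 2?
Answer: -39019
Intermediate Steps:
c(f, E) = 12 (c(f, E) = (0 + 6)*2 = 6*2 = 12)
c(-189, -183) - 1*39031 = 12 - 1*39031 = 12 - 39031 = -39019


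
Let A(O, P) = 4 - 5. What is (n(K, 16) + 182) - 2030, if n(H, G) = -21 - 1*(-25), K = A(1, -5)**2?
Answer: -1844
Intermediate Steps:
A(O, P) = -1
K = 1 (K = (-1)**2 = 1)
n(H, G) = 4 (n(H, G) = -21 + 25 = 4)
(n(K, 16) + 182) - 2030 = (4 + 182) - 2030 = 186 - 2030 = -1844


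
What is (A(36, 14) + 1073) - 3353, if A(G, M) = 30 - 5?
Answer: -2255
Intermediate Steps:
A(G, M) = 25
(A(36, 14) + 1073) - 3353 = (25 + 1073) - 3353 = 1098 - 3353 = -2255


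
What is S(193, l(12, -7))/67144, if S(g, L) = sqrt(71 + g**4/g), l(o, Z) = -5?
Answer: 3*sqrt(199698)/33572 ≈ 0.039933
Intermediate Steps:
S(g, L) = sqrt(71 + g**3)
S(193, l(12, -7))/67144 = sqrt(71 + 193**3)/67144 = sqrt(71 + 7189057)*(1/67144) = sqrt(7189128)*(1/67144) = (6*sqrt(199698))*(1/67144) = 3*sqrt(199698)/33572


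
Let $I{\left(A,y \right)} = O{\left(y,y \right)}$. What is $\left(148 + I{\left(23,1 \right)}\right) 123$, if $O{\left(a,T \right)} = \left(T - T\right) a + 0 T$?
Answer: $18204$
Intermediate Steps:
$O{\left(a,T \right)} = 0$ ($O{\left(a,T \right)} = 0 a + 0 = 0 + 0 = 0$)
$I{\left(A,y \right)} = 0$
$\left(148 + I{\left(23,1 \right)}\right) 123 = \left(148 + 0\right) 123 = 148 \cdot 123 = 18204$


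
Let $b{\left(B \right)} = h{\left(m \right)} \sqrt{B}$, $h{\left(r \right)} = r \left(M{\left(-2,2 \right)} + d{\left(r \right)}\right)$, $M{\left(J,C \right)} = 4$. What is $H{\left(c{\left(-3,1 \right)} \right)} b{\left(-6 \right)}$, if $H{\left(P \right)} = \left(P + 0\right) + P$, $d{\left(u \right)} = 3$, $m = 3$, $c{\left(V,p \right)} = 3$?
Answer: $126 i \sqrt{6} \approx 308.64 i$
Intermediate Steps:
$H{\left(P \right)} = 2 P$ ($H{\left(P \right)} = P + P = 2 P$)
$h{\left(r \right)} = 7 r$ ($h{\left(r \right)} = r \left(4 + 3\right) = r 7 = 7 r$)
$b{\left(B \right)} = 21 \sqrt{B}$ ($b{\left(B \right)} = 7 \cdot 3 \sqrt{B} = 21 \sqrt{B}$)
$H{\left(c{\left(-3,1 \right)} \right)} b{\left(-6 \right)} = 2 \cdot 3 \cdot 21 \sqrt{-6} = 6 \cdot 21 i \sqrt{6} = 126 i \sqrt{6}$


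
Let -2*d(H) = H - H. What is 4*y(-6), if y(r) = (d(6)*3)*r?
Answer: 0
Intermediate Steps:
d(H) = 0 (d(H) = -(H - H)/2 = -½*0 = 0)
y(r) = 0 (y(r) = (0*3)*r = 0*r = 0)
4*y(-6) = 4*0 = 0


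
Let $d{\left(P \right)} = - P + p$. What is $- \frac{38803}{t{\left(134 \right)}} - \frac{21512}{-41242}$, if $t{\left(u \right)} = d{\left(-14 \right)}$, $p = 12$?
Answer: $- \frac{799877007}{536146} \approx -1491.9$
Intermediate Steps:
$d{\left(P \right)} = 12 - P$ ($d{\left(P \right)} = - P + 12 = 12 - P$)
$t{\left(u \right)} = 26$ ($t{\left(u \right)} = 12 - -14 = 12 + 14 = 26$)
$- \frac{38803}{t{\left(134 \right)}} - \frac{21512}{-41242} = - \frac{38803}{26} - \frac{21512}{-41242} = \left(-38803\right) \frac{1}{26} - - \frac{10756}{20621} = - \frac{38803}{26} + \frac{10756}{20621} = - \frac{799877007}{536146}$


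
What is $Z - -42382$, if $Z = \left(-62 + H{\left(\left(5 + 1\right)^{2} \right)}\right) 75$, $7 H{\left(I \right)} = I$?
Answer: $\frac{266824}{7} \approx 38118.0$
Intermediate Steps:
$H{\left(I \right)} = \frac{I}{7}$
$Z = - \frac{29850}{7}$ ($Z = \left(-62 + \frac{\left(5 + 1\right)^{2}}{7}\right) 75 = \left(-62 + \frac{6^{2}}{7}\right) 75 = \left(-62 + \frac{1}{7} \cdot 36\right) 75 = \left(-62 + \frac{36}{7}\right) 75 = \left(- \frac{398}{7}\right) 75 = - \frac{29850}{7} \approx -4264.3$)
$Z - -42382 = - \frac{29850}{7} - -42382 = - \frac{29850}{7} + 42382 = \frac{266824}{7}$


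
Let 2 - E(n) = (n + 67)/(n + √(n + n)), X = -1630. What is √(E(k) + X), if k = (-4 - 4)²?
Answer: √(-208646 - 26048*√2)/(4*√(8 + √2)) ≈ 40.37*I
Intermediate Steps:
k = 64 (k = (-8)² = 64)
E(n) = 2 - (67 + n)/(n + √2*√n) (E(n) = 2 - (n + 67)/(n + √(n + n)) = 2 - (67 + n)/(n + √(2*n)) = 2 - (67 + n)/(n + √2*√n))
√(E(k) + X) = √((-67 + 64 + 2*√2*√64)/(64 + √2*√64) - 1630) = √((-67 + 64 + 2*√2*8)/(64 + √2*8) - 1630) = √((-67 + 64 + 16*√2)/(64 + 8*√2) - 1630) = √((-3 + 16*√2)/(64 + 8*√2) - 1630) = √(-1630 + (-3 + 16*√2)/(64 + 8*√2))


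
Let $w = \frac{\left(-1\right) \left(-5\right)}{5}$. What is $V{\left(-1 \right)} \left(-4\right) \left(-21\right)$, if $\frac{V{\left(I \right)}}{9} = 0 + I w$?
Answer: $-756$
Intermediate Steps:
$w = 1$ ($w = 5 \cdot \frac{1}{5} = 1$)
$V{\left(I \right)} = 9 I$ ($V{\left(I \right)} = 9 \left(0 + I 1\right) = 9 \left(0 + I\right) = 9 I$)
$V{\left(-1 \right)} \left(-4\right) \left(-21\right) = 9 \left(-1\right) \left(-4\right) \left(-21\right) = \left(-9\right) \left(-4\right) \left(-21\right) = 36 \left(-21\right) = -756$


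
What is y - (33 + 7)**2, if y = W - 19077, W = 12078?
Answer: -8599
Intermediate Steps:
y = -6999 (y = 12078 - 19077 = -6999)
y - (33 + 7)**2 = -6999 - (33 + 7)**2 = -6999 - 1*40**2 = -6999 - 1*1600 = -6999 - 1600 = -8599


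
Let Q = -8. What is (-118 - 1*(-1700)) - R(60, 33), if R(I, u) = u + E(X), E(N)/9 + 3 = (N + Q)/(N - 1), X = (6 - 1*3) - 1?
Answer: 1630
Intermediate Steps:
X = 2 (X = (6 - 3) - 1 = 3 - 1 = 2)
E(N) = -27 + 9*(-8 + N)/(-1 + N) (E(N) = -27 + 9*((N - 8)/(N - 1)) = -27 + 9*((-8 + N)/(-1 + N)) = -27 + 9*(-8 + N)/(-1 + N))
R(I, u) = -81 + u (R(I, u) = u + 9*(-5 - 2*2)/(-1 + 2) = u + 9*(-5 - 4)/1 = u + 9*1*(-9) = u - 81 = -81 + u)
(-118 - 1*(-1700)) - R(60, 33) = (-118 - 1*(-1700)) - (-81 + 33) = (-118 + 1700) - 1*(-48) = 1582 + 48 = 1630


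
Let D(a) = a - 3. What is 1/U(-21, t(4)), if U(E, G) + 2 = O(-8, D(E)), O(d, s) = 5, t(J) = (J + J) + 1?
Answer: 1/3 ≈ 0.33333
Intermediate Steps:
t(J) = 1 + 2*J (t(J) = 2*J + 1 = 1 + 2*J)
D(a) = -3 + a
U(E, G) = 3 (U(E, G) = -2 + 5 = 3)
1/U(-21, t(4)) = 1/3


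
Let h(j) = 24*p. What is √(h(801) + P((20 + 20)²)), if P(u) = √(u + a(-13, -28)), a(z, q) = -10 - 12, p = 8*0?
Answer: 1578^(¼) ≈ 6.3027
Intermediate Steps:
p = 0
a(z, q) = -22
P(u) = √(-22 + u) (P(u) = √(u - 22) = √(-22 + u))
h(j) = 0 (h(j) = 24*0 = 0)
√(h(801) + P((20 + 20)²)) = √(0 + √(-22 + (20 + 20)²)) = √(0 + √(-22 + 40²)) = √(0 + √(-22 + 1600)) = √(0 + √1578) = √(√1578) = 1578^(¼)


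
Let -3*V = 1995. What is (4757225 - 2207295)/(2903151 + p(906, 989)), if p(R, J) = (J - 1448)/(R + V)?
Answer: 307266565/349829466 ≈ 0.87833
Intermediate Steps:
V = -665 (V = -⅓*1995 = -665)
p(R, J) = (-1448 + J)/(-665 + R) (p(R, J) = (J - 1448)/(R - 665) = (-1448 + J)/(-665 + R))
(4757225 - 2207295)/(2903151 + p(906, 989)) = (4757225 - 2207295)/(2903151 + (-1448 + 989)/(-665 + 906)) = 2549930/(2903151 - 459/241) = 2549930/(699658932/241) = 2549930*(241/699658932) = 307266565/349829466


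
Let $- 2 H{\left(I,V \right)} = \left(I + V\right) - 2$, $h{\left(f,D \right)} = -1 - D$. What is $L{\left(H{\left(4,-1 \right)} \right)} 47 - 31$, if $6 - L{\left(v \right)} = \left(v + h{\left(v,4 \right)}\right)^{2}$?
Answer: $- \frac{4683}{4} \approx -1170.8$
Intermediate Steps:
$H{\left(I,V \right)} = 1 - \frac{I}{2} - \frac{V}{2}$ ($H{\left(I,V \right)} = - \frac{\left(I + V\right) - 2}{2} = - \frac{-2 + I + V}{2} = 1 - \frac{I}{2} - \frac{V}{2}$)
$L{\left(v \right)} = 6 - \left(-5 + v\right)^{2}$ ($L{\left(v \right)} = 6 - \left(v - 5\right)^{2} = 6 - \left(-5 + v\right)^{2}$)
$L{\left(H{\left(4,-1 \right)} \right)} 47 - 31 = \left(6 - \left(-5 - \frac{1}{2}\right)^{2}\right) 47 - 31 = \left(6 - \left(- \frac{11}{2}\right)^{2}\right) 47 - 31 = \left(6 - \frac{121}{4}\right) 47 - 31 = \left(- \frac{97}{4}\right) 47 - 31 = - \frac{4559}{4} - 31 = - \frac{4683}{4}$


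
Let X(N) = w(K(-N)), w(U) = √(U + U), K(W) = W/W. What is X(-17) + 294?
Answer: 294 + √2 ≈ 295.41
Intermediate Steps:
K(W) = 1
w(U) = √2*√U (w(U) = √(2*U) = √2*√U)
X(N) = √2 (X(N) = √2*√1 = √2*1 = √2)
X(-17) + 294 = √2 + 294 = 294 + √2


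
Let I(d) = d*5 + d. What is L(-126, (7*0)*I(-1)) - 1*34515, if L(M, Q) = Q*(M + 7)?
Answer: -34515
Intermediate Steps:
I(d) = 6*d (I(d) = 5*d + d = 6*d)
L(M, Q) = Q*(7 + M)
L(-126, (7*0)*I(-1)) - 1*34515 = ((7*0)*(6*(-1)))*(7 - 126) - 1*34515 = (0*(-6))*(-119) - 34515 = 0*(-119) - 34515 = 0 - 34515 = -34515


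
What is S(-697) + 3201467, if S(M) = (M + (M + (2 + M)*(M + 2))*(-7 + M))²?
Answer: 115300728067434348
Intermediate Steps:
S(M) = (M + (-7 + M)*(M + (2 + M)²))² (S(M) = (M + (M + (2 + M)*(2 + M))*(-7 + M))² = (M + (M + (2 + M)²)*(-7 + M))² = (M + (-7 + M)*(M + (2 + M)²))²)
S(-697) + 3201467 = ((-697)² - 7*(2 - 697)² - 6*(-697) - 697*(2 - 697)²)² + 3201467 = (485809 - 7*(-695)² + 4182 - 697*(-695)²)² + 3201467 = (485809 - 7*483025 + 4182 - 697*483025)² + 3201467 = (485809 - 3381175 + 4182 - 336668425)² + 3201467 = (-339559609)² + 3201467 = 115300728064232881 + 3201467 = 115300728067434348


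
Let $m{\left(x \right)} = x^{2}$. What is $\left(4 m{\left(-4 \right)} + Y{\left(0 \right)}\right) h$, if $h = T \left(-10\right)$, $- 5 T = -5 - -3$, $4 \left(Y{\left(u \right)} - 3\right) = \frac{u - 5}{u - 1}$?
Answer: $-273$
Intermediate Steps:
$Y{\left(u \right)} = 3 + \frac{-5 + u}{4 \left(-1 + u\right)}$ ($Y{\left(u \right)} = 3 + \frac{\left(u - 5\right) \frac{1}{u - 1}}{4} = 3 + \frac{\left(-5 + u\right) \frac{1}{-1 + u}}{4} = 3 + \frac{\frac{1}{-1 + u} \left(-5 + u\right)}{4} = 3 + \frac{-5 + u}{4 \left(-1 + u\right)}$)
$T = \frac{2}{5}$ ($T = - \frac{-5 - -3}{5} = - \frac{-5 + 3}{5} = \left(- \frac{1}{5}\right) \left(-2\right) = \frac{2}{5} \approx 0.4$)
$h = -4$ ($h = \frac{2}{5} \left(-10\right) = -4$)
$\left(4 m{\left(-4 \right)} + Y{\left(0 \right)}\right) h = \left(4 \left(-4\right)^{2} + \frac{-17 + 13 \cdot 0}{4 \left(-1 + 0\right)}\right) \left(-4\right) = \left(4 \cdot 16 + \frac{-17 + 0}{4 \left(-1\right)}\right) \left(-4\right) = \left(64 + \frac{1}{4} \left(-1\right) \left(-17\right)\right) \left(-4\right) = \left(64 + \frac{17}{4}\right) \left(-4\right) = \frac{273}{4} \left(-4\right) = -273$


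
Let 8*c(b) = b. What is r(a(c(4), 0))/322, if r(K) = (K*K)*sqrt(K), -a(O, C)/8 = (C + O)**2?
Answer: 2*I*sqrt(2)/161 ≈ 0.017568*I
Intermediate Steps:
c(b) = b/8
a(O, C) = -8*(C + O)**2
r(K) = K**(5/2) (r(K) = K**2*sqrt(K) = K**(5/2))
r(a(c(4), 0))/322 = (-8*(0 + (1/8)*4)**2)**(5/2)/322 = (-8*(0 + 1/2)**2)**(5/2)*(1/322) = (-8*(1/2)**2)**(5/2)*(1/322) = (-8*1/4)**(5/2)*(1/322) = (-2)**(5/2)*(1/322) = (4*I*sqrt(2))*(1/322) = 2*I*sqrt(2)/161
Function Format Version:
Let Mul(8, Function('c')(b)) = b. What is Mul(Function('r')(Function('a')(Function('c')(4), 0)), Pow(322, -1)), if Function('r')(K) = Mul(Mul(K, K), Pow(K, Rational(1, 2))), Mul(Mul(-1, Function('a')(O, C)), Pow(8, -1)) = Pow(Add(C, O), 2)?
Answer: Mul(Rational(2, 161), I, Pow(2, Rational(1, 2))) ≈ Mul(0.017568, I)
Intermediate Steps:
Function('c')(b) = Mul(Rational(1, 8), b)
Function('a')(O, C) = Mul(-8, Pow(Add(C, O), 2))
Function('r')(K) = Pow(K, Rational(5, 2)) (Function('r')(K) = Mul(Pow(K, 2), Pow(K, Rational(1, 2))) = Pow(K, Rational(5, 2)))
Mul(Function('r')(Function('a')(Function('c')(4), 0)), Pow(322, -1)) = Mul(Pow(Mul(-8, Pow(Add(0, Mul(Rational(1, 8), 4)), 2)), Rational(5, 2)), Pow(322, -1)) = Mul(Pow(Mul(-8, Pow(Add(0, Rational(1, 2)), 2)), Rational(5, 2)), Rational(1, 322)) = Mul(Pow(Mul(-8, Pow(Rational(1, 2), 2)), Rational(5, 2)), Rational(1, 322)) = Mul(Pow(Mul(-8, Rational(1, 4)), Rational(5, 2)), Rational(1, 322)) = Mul(Pow(-2, Rational(5, 2)), Rational(1, 322)) = Mul(Mul(4, I, Pow(2, Rational(1, 2))), Rational(1, 322)) = Mul(Rational(2, 161), I, Pow(2, Rational(1, 2)))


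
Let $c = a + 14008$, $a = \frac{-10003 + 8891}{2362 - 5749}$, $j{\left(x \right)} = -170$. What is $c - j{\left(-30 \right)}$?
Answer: $\frac{48021998}{3387} \approx 14178.0$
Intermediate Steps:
$a = \frac{1112}{3387}$ ($a = - \frac{1112}{-3387} = \left(-1112\right) \left(- \frac{1}{3387}\right) = \frac{1112}{3387} \approx 0.32831$)
$c = \frac{47446208}{3387}$ ($c = \frac{1112}{3387} + 14008 = \frac{47446208}{3387} \approx 14008.0$)
$c - j{\left(-30 \right)} = \frac{47446208}{3387} - -170 = \frac{47446208}{3387} + 170 = \frac{48021998}{3387}$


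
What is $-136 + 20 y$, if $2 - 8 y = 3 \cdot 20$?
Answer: $-281$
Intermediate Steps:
$y = - \frac{29}{4}$ ($y = \frac{1}{4} - \frac{3 \cdot 20}{8} = \frac{1}{4} - \frac{15}{2} = - \frac{29}{4} \approx -7.25$)
$-136 + 20 y = -136 + 20 \left(- \frac{29}{4}\right) = -136 - 145 = -281$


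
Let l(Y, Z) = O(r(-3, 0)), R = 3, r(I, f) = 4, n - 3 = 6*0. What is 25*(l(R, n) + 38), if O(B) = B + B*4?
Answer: 1450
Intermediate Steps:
n = 3 (n = 3 + 6*0 = 3 + 0 = 3)
O(B) = 5*B (O(B) = B + 4*B = 5*B)
l(Y, Z) = 20 (l(Y, Z) = 5*4 = 20)
25*(l(R, n) + 38) = 25*(20 + 38) = 25*58 = 1450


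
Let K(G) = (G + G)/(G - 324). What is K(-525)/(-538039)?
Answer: -350/152265037 ≈ -2.2986e-6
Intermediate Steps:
K(G) = 2*G/(-324 + G) (K(G) = (2*G)/(-324 + G) = 2*G/(-324 + G))
K(-525)/(-538039) = (2*(-525)/(-324 - 525))/(-538039) = (2*(-525)/(-849))*(-1/538039) = (2*(-525)*(-1/849))*(-1/538039) = (350/283)*(-1/538039) = -350/152265037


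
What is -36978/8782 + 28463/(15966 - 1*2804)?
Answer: -118371185/57794342 ≈ -2.0481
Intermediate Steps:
-36978/8782 + 28463/(15966 - 1*2804) = -36978*1/8782 + 28463/(15966 - 2804) = -18489/4391 + 28463/13162 = -118371185/57794342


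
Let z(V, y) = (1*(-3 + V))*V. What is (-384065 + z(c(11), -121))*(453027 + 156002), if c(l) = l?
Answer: -233853128333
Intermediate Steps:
z(V, y) = V*(-3 + V) (z(V, y) = (-3 + V)*V = V*(-3 + V))
(-384065 + z(c(11), -121))*(453027 + 156002) = (-384065 + 11*(-3 + 11))*(453027 + 156002) = (-384065 + 11*8)*609029 = (-384065 + 88)*609029 = -383977*609029 = -233853128333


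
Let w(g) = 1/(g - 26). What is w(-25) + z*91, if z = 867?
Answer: 4023746/51 ≈ 78897.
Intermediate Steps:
w(g) = 1/(-26 + g)
w(-25) + z*91 = 1/(-26 - 25) + 867*91 = 1/(-51) + 78897 = -1/51 + 78897 = 4023746/51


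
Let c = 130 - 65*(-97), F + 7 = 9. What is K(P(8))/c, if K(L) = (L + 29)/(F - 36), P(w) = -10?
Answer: -19/218790 ≈ -8.6841e-5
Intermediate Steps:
F = 2 (F = -7 + 9 = 2)
K(L) = -29/34 - L/34 (K(L) = (L + 29)/(2 - 36) = (29 + L)/(-34) = (29 + L)*(-1/34) = -29/34 - L/34)
c = 6435 (c = 130 + 6305 = 6435)
K(P(8))/c = (-29/34 - 1/34*(-10))/6435 = (-29/34 + 5/17)*(1/6435) = -19/34*1/6435 = -19/218790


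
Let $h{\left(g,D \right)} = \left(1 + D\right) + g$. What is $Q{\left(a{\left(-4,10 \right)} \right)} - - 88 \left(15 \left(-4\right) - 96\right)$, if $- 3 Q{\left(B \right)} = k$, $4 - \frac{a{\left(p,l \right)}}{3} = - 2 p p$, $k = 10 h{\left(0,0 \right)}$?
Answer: $- \frac{41194}{3} \approx -13731.0$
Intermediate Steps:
$h{\left(g,D \right)} = 1 + D + g$
$k = 10$ ($k = 10 \left(1 + 0 + 0\right) = 10 \cdot 1 = 10$)
$a{\left(p,l \right)} = 12 + 6 p^{2}$ ($a{\left(p,l \right)} = 12 - 3 - 2 p p = 12 - 3 \left(- 2 p^{2}\right) = 12 + 6 p^{2}$)
$Q{\left(B \right)} = - \frac{10}{3}$ ($Q{\left(B \right)} = \left(- \frac{1}{3}\right) 10 = - \frac{10}{3}$)
$Q{\left(a{\left(-4,10 \right)} \right)} - - 88 \left(15 \left(-4\right) - 96\right) = - \frac{10}{3} - - 88 \left(15 \left(-4\right) - 96\right) = - \frac{10}{3} - - 88 \left(-60 - 96\right) = - \frac{10}{3} - \left(-88\right) \left(-156\right) = - \frac{10}{3} - 13728 = - \frac{41194}{3}$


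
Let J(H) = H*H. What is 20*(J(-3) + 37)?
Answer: 920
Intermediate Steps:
J(H) = H²
20*(J(-3) + 37) = 20*((-3)² + 37) = 20*(9 + 37) = 20*46 = 920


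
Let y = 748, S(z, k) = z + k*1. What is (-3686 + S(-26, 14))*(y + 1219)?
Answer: -7273966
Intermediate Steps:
S(z, k) = k + z (S(z, k) = z + k = k + z)
(-3686 + S(-26, 14))*(y + 1219) = (-3686 + (14 - 26))*(748 + 1219) = (-3686 - 12)*1967 = -3698*1967 = -7273966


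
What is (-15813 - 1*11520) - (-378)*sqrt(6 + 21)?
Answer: -27333 + 1134*sqrt(3) ≈ -25369.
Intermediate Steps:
(-15813 - 1*11520) - (-378)*sqrt(6 + 21) = (-15813 - 11520) - (-378)*sqrt(27) = -27333 - (-378)*3*sqrt(3) = -27333 - (-1134)*sqrt(3) = -27333 + 1134*sqrt(3)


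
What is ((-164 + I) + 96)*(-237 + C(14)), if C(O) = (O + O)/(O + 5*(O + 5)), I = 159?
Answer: -2348255/109 ≈ -21544.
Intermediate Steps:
C(O) = 2*O/(25 + 6*O) (C(O) = (2*O)/(O + 5*(5 + O)) = (2*O)/(O + (25 + 5*O)) = (2*O)/(25 + 6*O) = 2*O/(25 + 6*O))
((-164 + I) + 96)*(-237 + C(14)) = ((-164 + 159) + 96)*(-237 + 2*14/(25 + 6*14)) = (-5 + 96)*(-237 + 2*14/(25 + 84)) = 91*(-237 + 2*14/109) = 91*(-237 + 2*14*(1/109)) = 91*(-237 + 28/109) = 91*(-25805/109) = -2348255/109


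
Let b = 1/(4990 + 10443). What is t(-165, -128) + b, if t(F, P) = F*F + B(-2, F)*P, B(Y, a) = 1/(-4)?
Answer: 420657282/15433 ≈ 27257.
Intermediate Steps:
B(Y, a) = -¼
b = 1/15433 ≈ 6.4796e-5
t(F, P) = F² - P/4 (t(F, P) = F*F - P/4 = F² - P/4)
t(-165, -128) + b = ((-165)² - ¼*(-128)) + 1/15433 = (27225 + 32) + 1/15433 = 27257 + 1/15433 = 420657282/15433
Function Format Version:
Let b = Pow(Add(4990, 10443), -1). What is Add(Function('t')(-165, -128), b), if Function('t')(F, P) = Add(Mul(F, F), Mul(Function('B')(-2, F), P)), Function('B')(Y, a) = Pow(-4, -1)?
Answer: Rational(420657282, 15433) ≈ 27257.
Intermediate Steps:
Function('B')(Y, a) = Rational(-1, 4)
b = Rational(1, 15433) (b = Pow(15433, -1) = Rational(1, 15433) ≈ 6.4796e-5)
Function('t')(F, P) = Add(Pow(F, 2), Mul(Rational(-1, 4), P)) (Function('t')(F, P) = Add(Mul(F, F), Mul(Rational(-1, 4), P)) = Add(Pow(F, 2), Mul(Rational(-1, 4), P)))
Add(Function('t')(-165, -128), b) = Add(Add(Pow(-165, 2), Mul(Rational(-1, 4), -128)), Rational(1, 15433)) = Add(Add(27225, 32), Rational(1, 15433)) = Add(27257, Rational(1, 15433)) = Rational(420657282, 15433)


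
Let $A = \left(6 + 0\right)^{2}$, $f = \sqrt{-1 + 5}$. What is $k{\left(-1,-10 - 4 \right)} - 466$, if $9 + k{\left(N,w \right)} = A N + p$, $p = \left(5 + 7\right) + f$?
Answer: $-497$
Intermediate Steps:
$f = 2$ ($f = \sqrt{4} = 2$)
$p = 14$ ($p = \left(5 + 7\right) + 2 = 12 + 2 = 14$)
$A = 36$ ($A = 6^{2} = 36$)
$k{\left(N,w \right)} = 5 + 36 N$ ($k{\left(N,w \right)} = -9 + \left(36 N + 14\right) = -9 + \left(14 + 36 N\right) = 5 + 36 N$)
$k{\left(-1,-10 - 4 \right)} - 466 = \left(5 + 36 \left(-1\right)\right) - 466 = \left(5 - 36\right) - 466 = -31 - 466 = -497$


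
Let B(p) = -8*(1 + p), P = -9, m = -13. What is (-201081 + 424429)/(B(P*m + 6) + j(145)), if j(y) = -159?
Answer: -223348/1151 ≈ -194.05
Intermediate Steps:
B(p) = -8 - 8*p
(-201081 + 424429)/(B(P*m + 6) + j(145)) = (-201081 + 424429)/((-8 - 8*(-9*(-13) + 6)) - 159) = 223348/((-8 - 8*(117 + 6)) - 159) = 223348/((-8 - 8*123) - 159) = 223348/((-8 - 984) - 159) = 223348/(-992 - 159) = 223348/(-1151) = 223348*(-1/1151) = -223348/1151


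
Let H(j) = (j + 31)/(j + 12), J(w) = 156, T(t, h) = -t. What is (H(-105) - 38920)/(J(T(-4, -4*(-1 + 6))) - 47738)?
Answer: 1809743/2212563 ≈ 0.81794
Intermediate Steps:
H(j) = (31 + j)/(12 + j)
(H(-105) - 38920)/(J(T(-4, -4*(-1 + 6))) - 47738) = ((31 - 105)/(12 - 105) - 38920)/(156 - 47738) = (-74/(-93) - 38920)/(-47582) = (-1/93*(-74) - 38920)*(-1/47582) = (74/93 - 38920)*(-1/47582) = -3619486/93*(-1/47582) = 1809743/2212563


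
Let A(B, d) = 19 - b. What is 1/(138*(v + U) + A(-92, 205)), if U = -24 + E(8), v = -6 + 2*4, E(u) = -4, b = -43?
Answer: -1/3526 ≈ -0.00028361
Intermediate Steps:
A(B, d) = 62 (A(B, d) = 19 - 1*(-43) = 19 + 43 = 62)
v = 2 (v = -6 + 8 = 2)
U = -28 (U = -24 - 4 = -28)
1/(138*(v + U) + A(-92, 205)) = 1/(138*(2 - 28) + 62) = 1/(138*(-26) + 62) = 1/(-3588 + 62) = 1/(-3526) = -1/3526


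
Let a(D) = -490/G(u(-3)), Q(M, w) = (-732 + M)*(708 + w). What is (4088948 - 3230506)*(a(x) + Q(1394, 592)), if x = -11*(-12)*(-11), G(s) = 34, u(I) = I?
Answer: 12558967830110/17 ≈ 7.3876e+11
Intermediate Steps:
x = -1452 (x = 132*(-11) = -1452)
a(D) = -245/17 (a(D) = -490/34 = -490*1/34 = -245/17)
(4088948 - 3230506)*(a(x) + Q(1394, 592)) = (4088948 - 3230506)*(-245/17 + (-518256 - 732*592 + 708*1394 + 1394*592)) = 858442*(-245/17 + (-518256 - 433344 + 986952 + 825248)) = 858442*(-245/17 + 860600) = 858442*(14629955/17) = 12558967830110/17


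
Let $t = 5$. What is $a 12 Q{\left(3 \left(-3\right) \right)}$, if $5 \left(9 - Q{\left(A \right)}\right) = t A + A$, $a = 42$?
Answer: $\frac{49896}{5} \approx 9979.2$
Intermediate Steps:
$Q{\left(A \right)} = 9 - \frac{6 A}{5}$ ($Q{\left(A \right)} = 9 - \frac{5 A + A}{5} = 9 - \frac{6 A}{5}$)
$a 12 Q{\left(3 \left(-3\right) \right)} = 42 \cdot 12 \left(9 - \frac{6 \cdot 3 \left(-3\right)}{5}\right) = 504 \left(9 - - \frac{54}{5}\right) = 504 \left(9 + \frac{54}{5}\right) = 504 \cdot \frac{99}{5} = \frac{49896}{5}$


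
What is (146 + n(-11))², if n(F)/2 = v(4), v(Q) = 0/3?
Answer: 21316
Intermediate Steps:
v(Q) = 0 (v(Q) = 0*(⅓) = 0)
n(F) = 0 (n(F) = 2*0 = 0)
(146 + n(-11))² = (146 + 0)² = 146² = 21316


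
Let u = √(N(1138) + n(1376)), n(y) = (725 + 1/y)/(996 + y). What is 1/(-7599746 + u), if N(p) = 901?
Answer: -24804598176512/188508645770612619679 - 24*√16669241825606/188508645770612619679 ≈ -1.3158e-7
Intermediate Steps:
n(y) = (725 + 1/y)/(996 + y)
u = 3*√16669241825606/407984 (u = √(901 + (1 + 725*1376)/(1376*(996 + 1376))) = √(901 + (1/1376)*(1 + 997600)/2372) = √(901 + (1/1376)*(1/2372)*997601) = √(901 + 997601/3263872) = √(2941746273/3263872) = 3*√16669241825606/407984 ≈ 30.022)
1/(-7599746 + u) = 1/(-7599746 + 3*√16669241825606/407984)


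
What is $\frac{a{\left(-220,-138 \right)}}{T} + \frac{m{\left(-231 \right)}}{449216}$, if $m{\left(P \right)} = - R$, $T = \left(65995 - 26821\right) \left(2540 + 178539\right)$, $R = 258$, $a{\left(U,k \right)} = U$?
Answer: $- \frac{457561180997}{796638390530784} \approx -0.00057437$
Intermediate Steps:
$T = 7093588746$ ($T = 39174 \cdot 181079 = 7093588746$)
$m{\left(P \right)} = -258$ ($m{\left(P \right)} = \left(-1\right) 258 = -258$)
$\frac{a{\left(-220,-138 \right)}}{T} + \frac{m{\left(-231 \right)}}{449216} = - \frac{220}{7093588746} - \frac{258}{449216} = \left(-220\right) \frac{1}{7093588746} - \frac{129}{224608} = - \frac{110}{3546794373} - \frac{129}{224608} = - \frac{457561180997}{796638390530784}$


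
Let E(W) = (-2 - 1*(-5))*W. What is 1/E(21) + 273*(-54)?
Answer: -928745/63 ≈ -14742.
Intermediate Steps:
E(W) = 3*W (E(W) = (-2 + 5)*W = 3*W)
1/E(21) + 273*(-54) = 1/(3*21) + 273*(-54) = 1/63 - 14742 = -928745/63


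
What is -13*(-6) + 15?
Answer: 93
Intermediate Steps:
-13*(-6) + 15 = 78 + 15 = 93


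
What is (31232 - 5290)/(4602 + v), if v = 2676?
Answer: 12971/3639 ≈ 3.5644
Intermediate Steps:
(31232 - 5290)/(4602 + v) = (31232 - 5290)/(4602 + 2676) = 25942/7278 = 25942*(1/7278) = 12971/3639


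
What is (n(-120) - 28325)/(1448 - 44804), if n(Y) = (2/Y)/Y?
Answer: 203939999/312163200 ≈ 0.65331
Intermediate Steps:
n(Y) = 2/Y²
(n(-120) - 28325)/(1448 - 44804) = (2/(-120)² - 28325)/(1448 - 44804) = (2*(1/14400) - 28325)/(-43356) = (1/7200 - 28325)*(-1/43356) = -203939999/7200*(-1/43356) = 203939999/312163200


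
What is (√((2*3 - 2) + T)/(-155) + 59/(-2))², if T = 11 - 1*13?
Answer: 83631033/96100 + 59*√2/155 ≈ 870.79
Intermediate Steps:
T = -2 (T = 11 - 13 = -2)
(√((2*3 - 2) + T)/(-155) + 59/(-2))² = (√((2*3 - 2) - 2)/(-155) + 59/(-2))² = (√((6 - 2) - 2)*(-1/155) + 59*(-½))² = (√(4 - 2)*(-1/155) - 59/2)² = (√2*(-1/155) - 59/2)² = (-√2/155 - 59/2)² = (-59/2 - √2/155)²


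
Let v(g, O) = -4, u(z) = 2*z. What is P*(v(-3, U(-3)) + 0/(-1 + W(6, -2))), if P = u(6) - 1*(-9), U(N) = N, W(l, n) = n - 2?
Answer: -84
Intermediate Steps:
W(l, n) = -2 + n
P = 21 (P = 2*6 - 1*(-9) = 12 + 9 = 21)
P*(v(-3, U(-3)) + 0/(-1 + W(6, -2))) = 21*(-4 + 0/(-1 + (-2 - 2))) = 21*(-4 + 0/(-1 - 4)) = 21*(-4 + 0/(-5)) = 21*(-4 + 0*(-⅕)) = 21*(-4 + 0) = 21*(-4) = -84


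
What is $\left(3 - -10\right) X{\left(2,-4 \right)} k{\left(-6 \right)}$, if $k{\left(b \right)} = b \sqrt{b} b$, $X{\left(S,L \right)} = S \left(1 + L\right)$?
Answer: $- 2808 i \sqrt{6} \approx - 6878.2 i$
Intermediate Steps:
$k{\left(b \right)} = b^{\frac{5}{2}}$ ($k{\left(b \right)} = b^{\frac{3}{2}} b = b^{\frac{5}{2}}$)
$\left(3 - -10\right) X{\left(2,-4 \right)} k{\left(-6 \right)} = \left(3 - -10\right) 2 \left(1 - 4\right) \left(-6\right)^{\frac{5}{2}} = \left(3 + 10\right) 2 \left(-3\right) 36 i \sqrt{6} = 13 \left(-6\right) 36 i \sqrt{6} = - 78 \cdot 36 i \sqrt{6} = - 2808 i \sqrt{6}$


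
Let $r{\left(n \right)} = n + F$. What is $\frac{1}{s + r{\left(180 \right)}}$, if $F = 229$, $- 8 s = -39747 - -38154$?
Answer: $\frac{8}{4865} \approx 0.0016444$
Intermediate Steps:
$s = \frac{1593}{8}$ ($s = - \frac{-39747 - -38154}{8} = - \frac{-39747 + 38154}{8} = \left(- \frac{1}{8}\right) \left(-1593\right) = \frac{1593}{8} \approx 199.13$)
$r{\left(n \right)} = 229 + n$ ($r{\left(n \right)} = n + 229 = 229 + n$)
$\frac{1}{s + r{\left(180 \right)}} = \frac{1}{\frac{1593}{8} + \left(229 + 180\right)} = \frac{1}{\frac{1593}{8} + 409} = \frac{1}{\frac{4865}{8}} = \frac{8}{4865}$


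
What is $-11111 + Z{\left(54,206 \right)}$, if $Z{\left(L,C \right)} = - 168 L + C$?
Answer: $-19977$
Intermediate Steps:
$Z{\left(L,C \right)} = C - 168 L$
$-11111 + Z{\left(54,206 \right)} = -11111 + \left(206 - 9072\right) = -11111 - 8866 = -19977$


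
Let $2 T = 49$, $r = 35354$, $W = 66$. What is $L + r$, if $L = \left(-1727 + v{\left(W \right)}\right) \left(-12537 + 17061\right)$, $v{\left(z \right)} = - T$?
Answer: $-7888432$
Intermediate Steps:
$T = \frac{49}{2}$ ($T = \frac{1}{2} \cdot 49 = \frac{49}{2} \approx 24.5$)
$v{\left(z \right)} = - \frac{49}{2}$ ($v{\left(z \right)} = \left(-1\right) \frac{49}{2} = - \frac{49}{2}$)
$L = -7923786$ ($L = \left(-1727 - \frac{49}{2}\right) \left(-12537 + 17061\right) = \left(- \frac{3503}{2}\right) 4524 = -7923786$)
$L + r = -7923786 + 35354 = -7888432$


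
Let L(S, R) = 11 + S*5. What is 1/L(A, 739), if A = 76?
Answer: 1/391 ≈ 0.0025575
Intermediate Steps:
L(S, R) = 11 + 5*S
1/L(A, 739) = 1/(11 + 5*76) = 1/(11 + 380) = 1/391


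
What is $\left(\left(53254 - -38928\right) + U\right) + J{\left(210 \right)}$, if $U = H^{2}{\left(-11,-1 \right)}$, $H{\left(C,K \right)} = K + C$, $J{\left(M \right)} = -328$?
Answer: $91998$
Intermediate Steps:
$H{\left(C,K \right)} = C + K$
$U = 144$ ($U = \left(-11 - 1\right)^{2} = \left(-12\right)^{2} = 144$)
$\left(\left(53254 - -38928\right) + U\right) + J{\left(210 \right)} = \left(\left(53254 - -38928\right) + 144\right) - 328 = \left(\left(53254 + 38928\right) + 144\right) - 328 = \left(92182 + 144\right) - 328 = 92326 - 328 = 91998$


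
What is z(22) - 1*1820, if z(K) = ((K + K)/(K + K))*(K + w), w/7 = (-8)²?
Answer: -1350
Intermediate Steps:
w = 448 (w = 7*(-8)² = 7*64 = 448)
z(K) = 448 + K (z(K) = ((K + K)/(K + K))*(K + 448) = ((2*K)/((2*K)))*(448 + K) = ((2*K)*(1/(2*K)))*(448 + K) = 1*(448 + K) = 448 + K)
z(22) - 1*1820 = (448 + 22) - 1*1820 = 470 - 1820 = -1350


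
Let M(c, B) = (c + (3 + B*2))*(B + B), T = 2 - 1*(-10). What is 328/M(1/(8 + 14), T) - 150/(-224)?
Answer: 33557/28560 ≈ 1.1750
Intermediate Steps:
T = 12 (T = 2 + 10 = 12)
M(c, B) = 2*B*(3 + c + 2*B) (M(c, B) = (c + (3 + 2*B))*(2*B) = (3 + c + 2*B)*(2*B) = 2*B*(3 + c + 2*B))
328/M(1/(8 + 14), T) - 150/(-224) = 328/((2*12*(3 + 1/(8 + 14) + 2*12))) - 150/(-224) = 328/((2*12*(3 + 1/22 + 24))) - 150*(-1/224) = 328/((2*12*(3 + 1/22 + 24))) + 75/112 = 328/((2*12*(595/22))) + 75/112 = 328/(7140/11) + 75/112 = 328*(11/7140) + 75/112 = 902/1785 + 75/112 = 33557/28560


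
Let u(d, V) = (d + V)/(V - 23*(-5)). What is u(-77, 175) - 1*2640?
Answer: -382751/145 ≈ -2639.7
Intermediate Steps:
u(d, V) = (V + d)/(115 + V) (u(d, V) = (V + d)/(V + 115) = (V + d)/(115 + V))
u(-77, 175) - 1*2640 = (175 - 77)/(115 + 175) - 1*2640 = 98/290 - 2640 = (1/290)*98 - 2640 = 49/145 - 2640 = -382751/145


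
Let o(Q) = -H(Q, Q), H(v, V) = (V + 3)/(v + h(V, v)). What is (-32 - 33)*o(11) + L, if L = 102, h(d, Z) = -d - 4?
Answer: -251/2 ≈ -125.50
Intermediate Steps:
h(d, Z) = -4 - d
H(v, V) = (3 + V)/(-4 + v - V) (H(v, V) = (V + 3)/(v + (-4 - V)) = (3 + V)/(-4 + v - V))
o(Q) = ¾ + Q/4 (o(Q) = -(3 + Q)/(-4 + Q - Q) = -(3 + Q)/(-4) = -(-1)*(3 + Q)/4 = -(-¾ - Q/4) = ¾ + Q/4)
(-32 - 33)*o(11) + L = (-32 - 33)*(¾ + (¼)*11) + 102 = -65*(¾ + 11/4) + 102 = -65*7/2 + 102 = -455/2 + 102 = -251/2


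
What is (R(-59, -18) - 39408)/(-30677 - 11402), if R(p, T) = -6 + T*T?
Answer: 39090/42079 ≈ 0.92897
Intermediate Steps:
R(p, T) = -6 + T**2
(R(-59, -18) - 39408)/(-30677 - 11402) = ((-6 + (-18)**2) - 39408)/(-30677 - 11402) = ((-6 + 324) - 39408)/(-42079) = (318 - 39408)*(-1/42079) = -39090*(-1/42079) = 39090/42079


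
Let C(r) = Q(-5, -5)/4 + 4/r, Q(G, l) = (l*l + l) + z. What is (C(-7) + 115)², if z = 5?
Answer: 11417641/784 ≈ 14563.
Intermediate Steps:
Q(G, l) = 5 + l + l² (Q(G, l) = (l*l + l) + 5 = (l² + l) + 5 = (l + l²) + 5 = 5 + l + l²)
C(r) = 25/4 + 4/r (C(r) = (5 - 5 + (-5)²)/4 + 4/r = (5 - 5 + 25)*(¼) + 4/r = 25*(¼) + 4/r = 25/4 + 4/r)
(C(-7) + 115)² = ((25/4 + 4/(-7)) + 115)² = ((25/4 + 4*(-⅐)) + 115)² = ((25/4 - 4/7) + 115)² = (159/28 + 115)² = (3379/28)² = 11417641/784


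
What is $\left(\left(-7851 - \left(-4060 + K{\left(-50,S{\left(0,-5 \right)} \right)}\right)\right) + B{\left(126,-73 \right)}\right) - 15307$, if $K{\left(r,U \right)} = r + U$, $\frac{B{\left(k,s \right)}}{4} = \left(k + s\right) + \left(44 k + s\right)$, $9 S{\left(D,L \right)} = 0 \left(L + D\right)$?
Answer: $3048$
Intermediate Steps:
$S{\left(D,L \right)} = 0$ ($S{\left(D,L \right)} = \frac{0 \left(L + D\right)}{9} = \frac{0 \left(D + L\right)}{9} = \frac{1}{9} \cdot 0 = 0$)
$B{\left(k,s \right)} = 8 s + 180 k$ ($B{\left(k,s \right)} = 4 \left(\left(k + s\right) + \left(44 k + s\right)\right) = 4 \left(\left(k + s\right) + \left(s + 44 k\right)\right) = 4 \left(2 s + 45 k\right) = 8 s + 180 k$)
$K{\left(r,U \right)} = U + r$
$\left(\left(-7851 - \left(-4060 + K{\left(-50,S{\left(0,-5 \right)} \right)}\right)\right) + B{\left(126,-73 \right)}\right) - 15307 = \left(\left(-7851 - \left(-4060 + \left(0 - 50\right)\right)\right) + \left(8 \left(-73\right) + 180 \cdot 126\right)\right) - 15307 = \left(\left(-7851 - \left(-4060 - 50\right)\right) + \left(-584 + 22680\right)\right) - 15307 = \left(\left(-7851 - -4110\right) + 22096\right) - 15307 = \left(\left(-7851 + 4110\right) + 22096\right) - 15307 = \left(-3741 + 22096\right) - 15307 = 18355 - 15307 = 3048$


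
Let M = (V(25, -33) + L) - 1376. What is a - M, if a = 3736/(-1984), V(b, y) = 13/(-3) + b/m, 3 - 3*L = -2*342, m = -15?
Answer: 285477/248 ≈ 1151.1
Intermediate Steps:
L = 229 (L = 1 - (-2)*342/3 = 1 - ⅓*(-684) = 1 + 228 = 229)
V(b, y) = -13/3 - b/15 (V(b, y) = 13/(-3) + b/(-15) = 13*(-⅓) + b*(-1/15) = -13/3 - b/15)
a = -467/248 (a = 3736*(-1/1984) = -467/248 ≈ -1.8831)
M = -1153 (M = ((-13/3 - 1/15*25) + 229) - 1376 = ((-13/3 - 5/3) + 229) - 1376 = (-6 + 229) - 1376 = 223 - 1376 = -1153)
a - M = -467/248 - 1*(-1153) = -467/248 + 1153 = 285477/248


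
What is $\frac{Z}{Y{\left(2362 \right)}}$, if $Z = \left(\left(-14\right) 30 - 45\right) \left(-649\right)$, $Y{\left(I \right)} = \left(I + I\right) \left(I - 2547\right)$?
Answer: $- \frac{60357}{174788} \approx -0.34532$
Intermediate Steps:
$Y{\left(I \right)} = 2 I \left(-2547 + I\right)$
$Z = 301785$ ($Z = \left(-420 - 45\right) \left(-649\right) = \left(-465\right) \left(-649\right) = 301785$)
$\frac{Z}{Y{\left(2362 \right)}} = \frac{301785}{2 \cdot 2362 \left(-2547 + 2362\right)} = \frac{301785}{2 \cdot 2362 \left(-185\right)} = \frac{301785}{-873940} = 301785 \left(- \frac{1}{873940}\right) = - \frac{60357}{174788}$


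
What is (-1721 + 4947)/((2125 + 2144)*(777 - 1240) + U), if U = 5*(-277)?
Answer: -1613/988966 ≈ -0.0016310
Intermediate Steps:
U = -1385
(-1721 + 4947)/((2125 + 2144)*(777 - 1240) + U) = (-1721 + 4947)/((2125 + 2144)*(777 - 1240) - 1385) = 3226/(4269*(-463) - 1385) = 3226/(-1976547 - 1385) = 3226/(-1977932) = 3226*(-1/1977932) = -1613/988966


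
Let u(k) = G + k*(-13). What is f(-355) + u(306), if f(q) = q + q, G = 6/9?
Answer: -14062/3 ≈ -4687.3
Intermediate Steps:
G = ⅔ (G = 6*(⅑) = ⅔ ≈ 0.66667)
u(k) = ⅔ - 13*k (u(k) = ⅔ + k*(-13) = ⅔ - 13*k)
f(q) = 2*q
f(-355) + u(306) = 2*(-355) + (⅔ - 13*306) = -710 + (⅔ - 3978) = -710 - 11932/3 = -14062/3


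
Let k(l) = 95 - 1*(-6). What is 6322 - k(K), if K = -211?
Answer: 6221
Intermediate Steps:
k(l) = 101 (k(l) = 95 + 6 = 101)
6322 - k(K) = 6322 - 1*101 = 6322 - 101 = 6221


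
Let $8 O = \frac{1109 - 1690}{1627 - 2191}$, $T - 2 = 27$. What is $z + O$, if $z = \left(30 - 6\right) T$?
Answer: $\frac{3140933}{4512} \approx 696.13$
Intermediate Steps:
$T = 29$ ($T = 2 + 27 = 29$)
$z = 696$ ($z = \left(30 - 6\right) 29 = 24 \cdot 29 = 696$)
$O = \frac{581}{4512}$ ($O = \frac{\left(1109 - 1690\right) \frac{1}{1627 - 2191}}{8} = \frac{\left(-581\right) \frac{1}{-564}}{8} = \frac{\left(-581\right) \left(- \frac{1}{564}\right)}{8} = \frac{1}{8} \cdot \frac{581}{564} = \frac{581}{4512} \approx 0.12877$)
$z + O = 696 + \frac{581}{4512} = \frac{3140933}{4512}$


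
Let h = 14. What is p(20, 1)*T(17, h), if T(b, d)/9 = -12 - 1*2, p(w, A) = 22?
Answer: -2772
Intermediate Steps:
T(b, d) = -126 (T(b, d) = 9*(-12 - 1*2) = 9*(-12 - 2) = 9*(-14) = -126)
p(20, 1)*T(17, h) = 22*(-126) = -2772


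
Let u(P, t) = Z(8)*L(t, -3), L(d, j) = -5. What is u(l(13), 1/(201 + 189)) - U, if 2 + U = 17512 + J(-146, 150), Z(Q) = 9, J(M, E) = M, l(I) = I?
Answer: -17409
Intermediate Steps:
u(P, t) = -45 (u(P, t) = 9*(-5) = -45)
U = 17364 (U = -2 + (17512 - 146) = -2 + 17366 = 17364)
u(l(13), 1/(201 + 189)) - U = -45 - 1*17364 = -45 - 17364 = -17409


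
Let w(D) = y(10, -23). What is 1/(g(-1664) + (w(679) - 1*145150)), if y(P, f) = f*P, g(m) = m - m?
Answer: -1/145380 ≈ -6.8785e-6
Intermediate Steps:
g(m) = 0
y(P, f) = P*f
w(D) = -230 (w(D) = 10*(-23) = -230)
1/(g(-1664) + (w(679) - 1*145150)) = 1/(0 + (-230 - 1*145150)) = 1/(0 + (-230 - 145150)) = 1/(0 - 145380) = 1/(-145380) = -1/145380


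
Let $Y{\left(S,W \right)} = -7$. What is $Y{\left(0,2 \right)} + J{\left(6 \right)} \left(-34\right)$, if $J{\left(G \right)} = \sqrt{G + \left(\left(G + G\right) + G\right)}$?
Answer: $-7 - 68 \sqrt{6} \approx -173.57$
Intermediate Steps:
$J{\left(G \right)} = 2 \sqrt{G}$ ($J{\left(G \right)} = \sqrt{G + \left(2 G + G\right)} = \sqrt{G + 3 G} = \sqrt{4 G} = 2 \sqrt{G}$)
$Y{\left(0,2 \right)} + J{\left(6 \right)} \left(-34\right) = -7 + 2 \sqrt{6} \left(-34\right) = -7 - 68 \sqrt{6}$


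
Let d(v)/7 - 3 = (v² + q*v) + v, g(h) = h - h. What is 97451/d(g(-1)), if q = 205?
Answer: 97451/21 ≈ 4640.5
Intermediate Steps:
g(h) = 0
d(v) = 21 + 7*v² + 1442*v (d(v) = 21 + 7*((v² + 205*v) + v) = 21 + 7*(v² + 206*v) = 21 + (7*v² + 1442*v) = 21 + 7*v² + 1442*v)
97451/d(g(-1)) = 97451/(21 + 7*0² + 1442*0) = 97451/(21 + 7*0 + 0) = 97451/(21 + 0 + 0) = 97451/21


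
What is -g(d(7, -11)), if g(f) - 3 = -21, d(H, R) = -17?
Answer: 18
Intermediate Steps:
g(f) = -18 (g(f) = 3 - 21 = -18)
-g(d(7, -11)) = -1*(-18) = 18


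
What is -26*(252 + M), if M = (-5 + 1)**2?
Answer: -6968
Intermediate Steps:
M = 16 (M = (-4)**2 = 16)
-26*(252 + M) = -26*(252 + 16) = -26*268 = -6968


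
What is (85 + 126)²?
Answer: 44521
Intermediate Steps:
(85 + 126)² = 211² = 44521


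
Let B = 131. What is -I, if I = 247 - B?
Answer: -116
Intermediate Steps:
I = 116 (I = 247 - 1*131 = 247 - 131 = 116)
-I = -1*116 = -116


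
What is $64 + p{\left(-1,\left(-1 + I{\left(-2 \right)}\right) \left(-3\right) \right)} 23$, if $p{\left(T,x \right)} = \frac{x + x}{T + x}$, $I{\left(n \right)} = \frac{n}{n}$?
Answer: $64$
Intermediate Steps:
$I{\left(n \right)} = 1$
$p{\left(T,x \right)} = \frac{2 x}{T + x}$
$64 + p{\left(-1,\left(-1 + I{\left(-2 \right)}\right) \left(-3\right) \right)} 23 = 64 + \frac{2 \left(-1 + 1\right) \left(-3\right)}{-1 + \left(-1 + 1\right) \left(-3\right)} 23 = 64 + \frac{2 \cdot 0 \left(-3\right)}{-1 + 0 \left(-3\right)} 23 = 64 + 2 \cdot 0 \frac{1}{-1 + 0} \cdot 23 = 64 + 2 \cdot 0 \frac{1}{-1} \cdot 23 = 64 + 2 \cdot 0 \left(-1\right) 23 = 64 + 0 \cdot 23 = 64 + 0 = 64$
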